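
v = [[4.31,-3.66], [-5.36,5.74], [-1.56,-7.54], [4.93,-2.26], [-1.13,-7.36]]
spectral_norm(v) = 13.28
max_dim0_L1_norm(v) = 26.56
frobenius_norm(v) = 15.42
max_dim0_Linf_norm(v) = 7.54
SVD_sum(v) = [[1.72,  -4.62], [-2.53,  6.79], [2.27,  -6.11], [1.34,  -3.60], [2.27,  -6.10]] + [[2.59, 0.96], [-2.83, -1.05], [-3.83, -1.43], [3.59, 1.34], [-3.4, -1.26]]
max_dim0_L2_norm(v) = 12.75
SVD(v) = [[0.37,0.35], [-0.55,-0.39], [0.49,-0.52], [0.29,0.49], [0.49,-0.46]] @ diag([13.283595811837403, 7.831933497402527]) @ [[0.35, -0.94], [0.94, 0.35]]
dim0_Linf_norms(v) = [5.36, 7.54]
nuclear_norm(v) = 21.12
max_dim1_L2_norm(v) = 7.85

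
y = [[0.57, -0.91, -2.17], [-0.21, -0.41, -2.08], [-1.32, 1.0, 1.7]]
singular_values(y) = [3.83, 1.18, 0.09]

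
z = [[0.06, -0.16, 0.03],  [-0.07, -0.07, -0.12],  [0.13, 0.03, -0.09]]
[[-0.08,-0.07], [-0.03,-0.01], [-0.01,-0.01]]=z @ [[-0.15, -0.18], [0.48, 0.35], [0.06, 0.01]]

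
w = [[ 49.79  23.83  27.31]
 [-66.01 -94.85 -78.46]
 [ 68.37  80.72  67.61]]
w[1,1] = -94.85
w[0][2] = 27.31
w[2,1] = 80.72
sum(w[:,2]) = 16.460000000000008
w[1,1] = -94.85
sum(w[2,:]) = 216.7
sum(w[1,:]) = -239.32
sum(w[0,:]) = 100.93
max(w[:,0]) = 68.37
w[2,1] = 80.72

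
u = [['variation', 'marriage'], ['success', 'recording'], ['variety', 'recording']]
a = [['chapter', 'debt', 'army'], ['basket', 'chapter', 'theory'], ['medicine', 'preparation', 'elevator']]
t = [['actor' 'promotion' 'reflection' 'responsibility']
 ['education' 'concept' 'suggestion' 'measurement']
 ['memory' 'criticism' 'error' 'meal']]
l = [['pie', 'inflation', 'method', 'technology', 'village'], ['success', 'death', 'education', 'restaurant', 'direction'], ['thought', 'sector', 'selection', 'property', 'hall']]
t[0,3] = 'responsibility'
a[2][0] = 'medicine'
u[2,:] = ['variety', 'recording']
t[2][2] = 'error'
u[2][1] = 'recording'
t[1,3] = 'measurement'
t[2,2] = 'error'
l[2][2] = 'selection'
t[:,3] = ['responsibility', 'measurement', 'meal']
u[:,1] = ['marriage', 'recording', 'recording']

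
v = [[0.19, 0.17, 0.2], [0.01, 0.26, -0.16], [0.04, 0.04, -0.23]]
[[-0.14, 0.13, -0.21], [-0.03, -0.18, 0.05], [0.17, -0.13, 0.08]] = v @ [[0.58, 0.42, -0.52], [-0.60, -0.36, -0.08], [-0.75, 0.57, -0.47]]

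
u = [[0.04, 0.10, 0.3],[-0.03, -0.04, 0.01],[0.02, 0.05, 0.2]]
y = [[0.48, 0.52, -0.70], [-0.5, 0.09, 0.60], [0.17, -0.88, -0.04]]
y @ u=[[-0.01, -0.01, 0.01], [-0.01, -0.02, -0.03], [0.03, 0.05, 0.03]]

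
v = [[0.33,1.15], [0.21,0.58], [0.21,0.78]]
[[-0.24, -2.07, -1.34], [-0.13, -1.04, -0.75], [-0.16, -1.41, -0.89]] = v @ [[-0.23, 0.09, -1.63],[-0.14, -1.83, -0.70]]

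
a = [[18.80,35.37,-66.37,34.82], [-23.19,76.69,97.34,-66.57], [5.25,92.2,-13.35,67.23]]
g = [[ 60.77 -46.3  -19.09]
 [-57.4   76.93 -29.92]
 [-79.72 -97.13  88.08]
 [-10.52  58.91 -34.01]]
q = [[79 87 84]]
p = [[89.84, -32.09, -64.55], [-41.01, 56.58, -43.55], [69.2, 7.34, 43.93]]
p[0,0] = 89.84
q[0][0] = 79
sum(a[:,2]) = 17.619999999999997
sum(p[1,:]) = -27.979999999999997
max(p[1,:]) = 56.58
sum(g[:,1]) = -7.589999999999989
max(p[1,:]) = 56.58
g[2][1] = -97.13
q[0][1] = 87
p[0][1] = -32.09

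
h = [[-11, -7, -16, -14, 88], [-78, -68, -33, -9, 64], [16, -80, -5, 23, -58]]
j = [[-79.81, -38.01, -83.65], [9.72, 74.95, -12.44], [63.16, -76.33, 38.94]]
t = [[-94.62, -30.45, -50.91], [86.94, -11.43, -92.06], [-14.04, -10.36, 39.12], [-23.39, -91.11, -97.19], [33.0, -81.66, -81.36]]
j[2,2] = 38.94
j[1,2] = -12.44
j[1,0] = 9.72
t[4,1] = -81.66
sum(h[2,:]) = -104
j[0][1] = -38.01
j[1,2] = -12.44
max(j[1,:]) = 74.95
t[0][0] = -94.62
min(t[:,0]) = -94.62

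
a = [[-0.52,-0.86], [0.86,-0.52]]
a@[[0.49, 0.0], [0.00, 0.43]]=[[-0.25, -0.37], [0.42, -0.22]]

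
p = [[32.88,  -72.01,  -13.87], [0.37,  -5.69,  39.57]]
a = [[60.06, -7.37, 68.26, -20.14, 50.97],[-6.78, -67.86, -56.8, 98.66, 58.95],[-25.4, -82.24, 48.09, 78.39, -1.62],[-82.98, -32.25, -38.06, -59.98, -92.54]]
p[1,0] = 0.37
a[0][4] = 50.97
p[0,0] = 32.88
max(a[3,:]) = -32.25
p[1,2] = 39.57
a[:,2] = [68.26, -56.8, 48.09, -38.06]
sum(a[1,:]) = 26.17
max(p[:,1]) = -5.69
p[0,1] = -72.01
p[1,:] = [0.37, -5.69, 39.57]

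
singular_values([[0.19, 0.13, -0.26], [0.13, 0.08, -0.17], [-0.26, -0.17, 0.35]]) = [0.63, 0.01, 0.0]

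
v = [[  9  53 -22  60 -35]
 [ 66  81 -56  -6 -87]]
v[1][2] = -56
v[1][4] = -87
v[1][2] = -56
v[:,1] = [53, 81]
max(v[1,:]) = 81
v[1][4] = -87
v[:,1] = [53, 81]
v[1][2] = -56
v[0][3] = 60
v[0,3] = 60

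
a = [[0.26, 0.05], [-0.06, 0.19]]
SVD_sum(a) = [[0.26, 0.01], [-0.05, -0.00]] + [[-0.00, 0.04], [-0.01, 0.19]]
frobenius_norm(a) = 0.33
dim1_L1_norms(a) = [0.31, 0.25]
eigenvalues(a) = [(0.22+0.04j), (0.22-0.04j)]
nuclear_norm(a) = 0.46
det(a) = 0.05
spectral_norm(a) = 0.27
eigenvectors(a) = [[(-0.43-0.52j), (-0.43+0.52j)], [(0.74+0j), (0.74-0j)]]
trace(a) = 0.45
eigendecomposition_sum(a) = [[0.13-0.07j,(0.03-0.13j)], [-0.03+0.16j,(0.09+0.11j)]] + [[(0.13+0.07j),0.02+0.13j], [-0.03-0.16j,0.09-0.11j]]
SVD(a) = [[-0.98,0.19], [0.19,0.98]] @ diag([0.2669800354973368, 0.19626935737868204]) @ [[-1.00, -0.05], [-0.05, 1.0]]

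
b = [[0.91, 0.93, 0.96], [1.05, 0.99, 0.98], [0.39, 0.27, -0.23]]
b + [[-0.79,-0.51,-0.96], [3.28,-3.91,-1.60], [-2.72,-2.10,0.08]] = [[0.12, 0.42, 0.0],[4.33, -2.92, -0.62],[-2.33, -1.83, -0.15]]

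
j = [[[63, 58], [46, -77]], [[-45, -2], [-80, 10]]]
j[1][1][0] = -80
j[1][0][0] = -45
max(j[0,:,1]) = 58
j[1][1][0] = -80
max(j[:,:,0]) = 63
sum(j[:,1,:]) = -101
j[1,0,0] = -45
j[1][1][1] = 10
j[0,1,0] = 46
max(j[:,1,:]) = 46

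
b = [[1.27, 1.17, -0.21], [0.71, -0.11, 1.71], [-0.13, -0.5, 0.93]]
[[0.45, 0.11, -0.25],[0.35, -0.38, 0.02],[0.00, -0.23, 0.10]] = b @ [[0.31,0.08,-0.03], [0.06,-0.04,-0.18], [0.08,-0.26,0.01]]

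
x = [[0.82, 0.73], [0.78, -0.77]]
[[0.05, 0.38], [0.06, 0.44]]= x@ [[0.07, 0.51],[-0.01, -0.05]]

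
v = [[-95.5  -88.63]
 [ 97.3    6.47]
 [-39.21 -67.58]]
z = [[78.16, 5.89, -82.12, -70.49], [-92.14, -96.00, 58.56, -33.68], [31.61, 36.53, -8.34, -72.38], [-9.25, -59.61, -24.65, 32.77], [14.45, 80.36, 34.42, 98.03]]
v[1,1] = 6.47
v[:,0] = [-95.5, 97.3, -39.21]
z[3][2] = -24.65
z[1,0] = -92.14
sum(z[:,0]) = 22.829999999999995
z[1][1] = -96.0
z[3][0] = -9.25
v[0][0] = -95.5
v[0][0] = -95.5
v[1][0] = 97.3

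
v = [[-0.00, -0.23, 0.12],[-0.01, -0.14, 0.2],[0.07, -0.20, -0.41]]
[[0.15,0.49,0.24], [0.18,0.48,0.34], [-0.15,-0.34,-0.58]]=v@[[2.62, -0.27, -0.27], [-0.18, -1.36, -0.27], [0.89, 1.45, 1.51]]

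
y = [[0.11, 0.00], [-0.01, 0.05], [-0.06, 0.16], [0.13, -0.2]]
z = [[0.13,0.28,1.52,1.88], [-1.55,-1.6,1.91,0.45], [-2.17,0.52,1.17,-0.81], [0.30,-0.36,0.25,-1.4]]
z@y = [[0.16, -0.12], [-0.21, 0.14], [-0.42, 0.38], [-0.16, 0.3]]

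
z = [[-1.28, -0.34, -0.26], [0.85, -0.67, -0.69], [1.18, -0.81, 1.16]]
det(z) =2.296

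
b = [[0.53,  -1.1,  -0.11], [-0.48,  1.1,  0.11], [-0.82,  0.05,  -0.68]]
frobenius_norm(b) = 2.02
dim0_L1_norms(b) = [1.83, 2.25, 0.9]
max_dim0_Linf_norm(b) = 1.1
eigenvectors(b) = [[0.05, 0.63, 0.69], [-0.05, 0.35, -0.67], [1.00, -0.70, -0.26]]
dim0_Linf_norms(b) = [0.82, 1.1, 0.68]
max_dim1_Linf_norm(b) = 1.1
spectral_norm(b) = 1.76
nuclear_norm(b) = 2.78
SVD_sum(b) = [[0.63, -1.04, 0.02], [-0.61, 1.02, -0.02], [-0.25, 0.41, -0.01]] + [[-0.11, -0.07, -0.12], [0.12, 0.08, 0.14], [-0.57, -0.36, -0.67]] + [[0.01, 0.01, -0.01], [0.01, 0.01, -0.01], [0.0, 0.0, -0.00]]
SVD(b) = [[-0.69,0.18,0.7], [0.67,-0.21,0.71], [0.27,0.96,0.02]] @ diag([1.7641055521878446, 0.9900839973940354, 0.021570323230511522]) @ [[-0.52,0.86,-0.02], [-0.60,-0.38,-0.7], [0.61,0.35,-0.71]]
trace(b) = 0.95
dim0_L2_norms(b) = [1.09, 1.56, 0.7]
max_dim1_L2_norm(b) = 1.23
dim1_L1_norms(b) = [1.74, 1.69, 1.55]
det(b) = -0.04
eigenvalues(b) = [-0.72, 0.03, 1.64]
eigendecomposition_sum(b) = [[-0.03, -0.02, -0.03], [0.03, 0.02, 0.03], [-0.6, -0.34, -0.71]] + [[0.02,0.02,0.0], [0.01,0.01,0.00], [-0.02,-0.02,-0.00]] + [[0.54, -1.11, -0.08], [-0.52, 1.07, 0.08], [-0.20, 0.41, 0.03]]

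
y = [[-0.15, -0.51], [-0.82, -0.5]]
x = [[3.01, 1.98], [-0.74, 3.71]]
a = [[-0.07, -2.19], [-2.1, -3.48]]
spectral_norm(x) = 4.34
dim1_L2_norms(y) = [0.53, 0.96]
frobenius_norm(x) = 5.22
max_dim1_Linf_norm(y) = 0.82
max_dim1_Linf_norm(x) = 3.71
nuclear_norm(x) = 7.25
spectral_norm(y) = 1.05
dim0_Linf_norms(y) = [0.82, 0.51]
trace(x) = 6.72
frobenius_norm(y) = 1.10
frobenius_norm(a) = 4.62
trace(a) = -3.55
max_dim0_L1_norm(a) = 5.67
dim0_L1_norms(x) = [3.75, 5.69]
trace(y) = -0.65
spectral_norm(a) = 4.52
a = y @ x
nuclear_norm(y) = 1.38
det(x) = 12.63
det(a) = -4.36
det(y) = -0.34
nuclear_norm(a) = 5.48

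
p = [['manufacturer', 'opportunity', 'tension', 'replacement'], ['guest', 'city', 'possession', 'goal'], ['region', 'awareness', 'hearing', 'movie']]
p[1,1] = 'city'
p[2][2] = 'hearing'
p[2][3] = 'movie'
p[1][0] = 'guest'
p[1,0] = 'guest'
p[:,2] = ['tension', 'possession', 'hearing']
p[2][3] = 'movie'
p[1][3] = 'goal'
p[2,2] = 'hearing'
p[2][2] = 'hearing'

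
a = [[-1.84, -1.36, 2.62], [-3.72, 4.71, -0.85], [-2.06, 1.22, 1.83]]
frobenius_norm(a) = 7.61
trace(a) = 4.70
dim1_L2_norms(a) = [3.48, 6.06, 3.01]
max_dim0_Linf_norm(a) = 4.71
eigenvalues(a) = [-1.74, 4.32, 2.12]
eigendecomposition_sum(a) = [[-1.79,-0.6,1.17],[-1.12,-0.37,0.73],[-0.65,-0.22,0.43]] + [[0.02, -0.06, 0.04], [-2.43, 6.71, -4.84], [-1.21, 3.34, -2.41]] + [[-0.07,-0.7,1.40], [-0.17,-1.62,3.26], [-0.20,-1.90,3.81]]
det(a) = -15.88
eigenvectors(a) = [[0.81, 0.01, 0.27], [0.51, -0.9, 0.63], [0.29, -0.45, 0.73]]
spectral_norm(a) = 6.41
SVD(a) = [[-0.03, 0.85, -0.52], [-0.94, -0.20, -0.29], [-0.35, 0.48, 0.8]] @ diag([6.414708647213382, 4.050129386545544, 0.6111177657424789]) @ [[0.66, -0.75, 0.01], [-0.44, -0.38, 0.81], [0.60, 0.54, 0.58]]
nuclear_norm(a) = 11.08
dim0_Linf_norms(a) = [3.72, 4.71, 2.62]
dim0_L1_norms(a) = [7.62, 7.29, 5.3]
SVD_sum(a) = [[-0.11, 0.13, -0.0], [-3.98, 4.49, -0.08], [-1.5, 1.69, -0.03]] + [[-1.54, -1.31, 2.81], [0.37, 0.31, -0.67], [-0.86, -0.74, 1.57]] + [[-0.19, -0.17, -0.19], [-0.11, -0.1, -0.1], [0.3, 0.27, 0.29]]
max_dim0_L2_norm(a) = 5.05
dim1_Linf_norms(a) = [2.62, 4.71, 2.06]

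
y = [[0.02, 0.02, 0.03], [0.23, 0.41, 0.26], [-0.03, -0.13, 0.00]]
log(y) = [[-7.69+2.77j, (0.69-0.32j), (1.22-0.58j)], [(2.32-0.64j), (-0.8+0.07j), 1.04+0.13j], [(2.5-1.44j), -0.95+0.17j, -3.25+0.30j]]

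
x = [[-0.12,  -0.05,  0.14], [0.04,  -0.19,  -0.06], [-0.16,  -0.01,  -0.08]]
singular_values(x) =[0.21, 0.2, 0.16]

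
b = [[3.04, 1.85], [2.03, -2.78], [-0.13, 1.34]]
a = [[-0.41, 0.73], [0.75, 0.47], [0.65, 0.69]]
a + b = [[2.63, 2.58], [2.78, -2.31], [0.52, 2.03]]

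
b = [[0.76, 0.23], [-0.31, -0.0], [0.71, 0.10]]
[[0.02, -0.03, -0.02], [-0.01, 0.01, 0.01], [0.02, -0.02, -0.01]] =b @[[0.02, -0.03, -0.02], [0.01, -0.01, -0.00]]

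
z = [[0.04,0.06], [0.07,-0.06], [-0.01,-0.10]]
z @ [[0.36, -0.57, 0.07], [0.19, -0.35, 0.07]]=[[0.03, -0.04, 0.01], [0.01, -0.02, 0.00], [-0.02, 0.04, -0.01]]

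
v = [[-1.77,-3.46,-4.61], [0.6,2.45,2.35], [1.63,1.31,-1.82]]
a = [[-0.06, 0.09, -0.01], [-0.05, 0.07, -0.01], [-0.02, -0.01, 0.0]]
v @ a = [[0.37, -0.36, 0.05], [-0.21, 0.20, -0.03], [-0.13, 0.26, -0.03]]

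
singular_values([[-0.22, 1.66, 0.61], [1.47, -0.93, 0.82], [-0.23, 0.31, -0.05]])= [2.23, 1.43, 0.0]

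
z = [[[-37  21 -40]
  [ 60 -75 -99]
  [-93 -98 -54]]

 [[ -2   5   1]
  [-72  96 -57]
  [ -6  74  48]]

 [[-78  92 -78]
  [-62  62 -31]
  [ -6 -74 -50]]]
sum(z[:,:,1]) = 103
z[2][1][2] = -31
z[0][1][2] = -99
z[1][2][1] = 74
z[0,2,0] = -93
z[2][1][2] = -31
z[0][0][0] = -37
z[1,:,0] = [-2, -72, -6]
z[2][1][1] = 62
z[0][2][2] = -54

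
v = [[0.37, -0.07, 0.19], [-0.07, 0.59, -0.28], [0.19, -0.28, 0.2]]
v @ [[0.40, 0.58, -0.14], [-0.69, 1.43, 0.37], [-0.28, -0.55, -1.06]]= [[0.14,  0.01,  -0.28], [-0.36,  0.96,  0.52], [0.21,  -0.4,  -0.34]]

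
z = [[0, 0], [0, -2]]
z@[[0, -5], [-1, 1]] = [[0, 0], [2, -2]]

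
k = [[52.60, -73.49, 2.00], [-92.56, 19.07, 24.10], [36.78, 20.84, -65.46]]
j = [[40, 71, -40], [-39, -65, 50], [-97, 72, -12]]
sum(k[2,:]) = -7.839999999999989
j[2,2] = -12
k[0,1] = -73.49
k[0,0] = 52.6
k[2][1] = 20.84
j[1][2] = 50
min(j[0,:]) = -40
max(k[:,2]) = 24.1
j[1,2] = 50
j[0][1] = 71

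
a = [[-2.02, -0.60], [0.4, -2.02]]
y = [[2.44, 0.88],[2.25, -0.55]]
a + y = [[0.42,0.28], [2.65,-2.57]]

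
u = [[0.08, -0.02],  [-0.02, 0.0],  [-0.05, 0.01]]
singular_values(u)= [0.1, 0.0]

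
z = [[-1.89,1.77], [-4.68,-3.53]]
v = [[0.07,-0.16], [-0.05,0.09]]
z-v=[[-1.96, 1.93], [-4.63, -3.62]]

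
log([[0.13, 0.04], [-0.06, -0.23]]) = [[-2.11-0.06j, -0.07-0.36j], [(0.1+0.54j), (-1.49+3.2j)]]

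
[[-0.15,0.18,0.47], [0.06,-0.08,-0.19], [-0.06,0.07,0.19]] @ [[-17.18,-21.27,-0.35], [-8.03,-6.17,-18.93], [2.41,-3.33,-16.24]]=[[2.26, 0.51, -10.99],  [-0.85, -0.15, 4.58],  [0.93, 0.21, -4.39]]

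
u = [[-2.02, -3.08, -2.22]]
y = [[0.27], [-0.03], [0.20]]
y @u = [[-0.55, -0.83, -0.6],[0.06, 0.09, 0.07],[-0.40, -0.62, -0.44]]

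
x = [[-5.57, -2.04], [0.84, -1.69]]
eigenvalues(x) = [-5.06, -2.2]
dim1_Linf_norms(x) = [5.57, 1.69]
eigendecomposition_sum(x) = [[-5.96, -3.61], [1.48, 0.9]] + [[0.39, 1.57], [-0.64, -2.59]]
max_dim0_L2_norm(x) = 5.63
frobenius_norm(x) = 6.22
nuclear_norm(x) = 7.81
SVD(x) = [[-1.0, 0.04], [0.04, 1.0]] @ diag([5.9358537716042905, 1.8745239401328309]) @ [[0.94, 0.33], [0.33, -0.94]]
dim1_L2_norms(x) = [5.93, 1.89]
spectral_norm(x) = 5.94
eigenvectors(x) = [[-0.97, 0.52], [0.24, -0.86]]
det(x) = 11.13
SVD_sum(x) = [[-5.59, -1.97],[0.22, 0.08]] + [[0.02, -0.07], [0.62, -1.77]]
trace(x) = -7.26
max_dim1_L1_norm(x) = 7.61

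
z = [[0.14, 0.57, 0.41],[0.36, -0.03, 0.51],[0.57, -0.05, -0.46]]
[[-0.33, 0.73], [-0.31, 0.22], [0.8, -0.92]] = z @ [[0.58, -0.74],[-0.0, 0.74],[-1.01, 1.0]]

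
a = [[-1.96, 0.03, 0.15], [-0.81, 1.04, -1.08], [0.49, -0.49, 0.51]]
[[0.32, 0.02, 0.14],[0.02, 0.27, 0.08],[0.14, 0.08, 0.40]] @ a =[[-0.57, -0.04, 0.10], [-0.22, 0.24, -0.25], [-0.14, -0.11, 0.14]]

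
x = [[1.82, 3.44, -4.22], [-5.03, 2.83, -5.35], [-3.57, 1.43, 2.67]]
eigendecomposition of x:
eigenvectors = [[(-0.13+0.44j), (-0.13-0.44j), (-0.71+0j)], [(-0.81+0j), (-0.81-0j), -0.05+0.00j], [(-0.23+0.27j), -0.23-0.27j, 0.70+0.00j]]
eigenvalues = [(0.56+4.5j), (0.56-4.5j), (6.2+0j)]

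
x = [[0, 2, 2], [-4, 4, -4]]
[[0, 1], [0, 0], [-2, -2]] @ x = [[-4, 4, -4], [0, 0, 0], [8, -12, 4]]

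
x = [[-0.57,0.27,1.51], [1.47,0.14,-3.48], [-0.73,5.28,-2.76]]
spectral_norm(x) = 6.32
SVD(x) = [[-0.12, 0.4, 0.91],[0.36, -0.83, 0.42],[0.92, 0.38, -0.05]] @ diag([6.320394903836392, 3.609440828423257, 0.14914813331108834]) @ [[-0.01, 0.78, -0.63], [-0.48, 0.55, 0.68], [0.88, 0.31, 0.37]]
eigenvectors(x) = [[(-0.87+0j), -0.03-0.27j, (-0.03+0.27j)], [-0.32+0.00j, (0.15+0.57j), 0.15-0.57j], [-0.37+0.00j, 0.76+0.00j, 0.76-0.00j]]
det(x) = 3.40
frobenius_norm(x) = 7.28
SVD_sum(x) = [[0.01, -0.57, 0.46], [-0.03, 1.77, -1.44], [-0.07, 4.54, -3.69]] + [[-0.70, 0.80, 1.00], [1.44, -1.65, -2.06], [-0.65, 0.75, 0.93]] + [[0.12, 0.04, 0.05],[0.05, 0.02, 0.02],[-0.01, -0.0, -0.00]]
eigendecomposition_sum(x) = [[0.14-0.00j, 0.07+0.00j, -0.01+0.00j],[(0.05-0j), 0.03+0.00j, -0.00+0.00j],[0.06-0.00j, 0.03+0.00j, -0.00+0.00j]] + [[-0.36+0.19j, 0.10-0.97j, 0.76+0.40j],[0.71-0.51j, (0.06+2.1j), -1.74-0.65j],[(-0.39-1.05j), (2.63+0.62j), -1.38+1.95j]] + [[-0.36-0.19j, 0.10+0.97j, 0.76-0.40j],[0.71+0.51j, (0.06-2.1j), -1.74+0.65j],[-0.39+1.05j, (2.63-0.62j), -1.38-1.95j]]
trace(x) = -3.19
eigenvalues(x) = [(0.16+0j), (-1.68+4.23j), (-1.68-4.23j)]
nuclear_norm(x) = 10.08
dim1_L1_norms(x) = [2.35, 5.09, 8.77]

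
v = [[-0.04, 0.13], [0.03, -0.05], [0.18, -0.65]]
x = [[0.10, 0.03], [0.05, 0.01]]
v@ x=[[0.0, 0.0], [0.0, 0.0], [-0.01, -0.0]]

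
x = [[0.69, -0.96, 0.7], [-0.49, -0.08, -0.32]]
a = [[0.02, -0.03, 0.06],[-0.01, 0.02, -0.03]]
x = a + [[0.67, -0.93, 0.64], [-0.48, -0.10, -0.29]]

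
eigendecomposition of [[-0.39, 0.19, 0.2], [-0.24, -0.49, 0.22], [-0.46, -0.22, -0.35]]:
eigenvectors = [[-0.13-0.49j, -0.13+0.49j, (0.48+0j)], [(0.36-0.34j), (0.36+0.34j), -0.73+0.00j], [0.70+0.00j, 0.70-0.00j, (0.48+0j)]]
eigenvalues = [(-0.38+0.43j), (-0.38-0.43j), (-0.48+0j)]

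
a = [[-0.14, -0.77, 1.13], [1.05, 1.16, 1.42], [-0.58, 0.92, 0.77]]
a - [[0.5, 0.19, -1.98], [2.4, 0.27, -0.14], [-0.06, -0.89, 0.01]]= [[-0.64,-0.96,3.11], [-1.35,0.89,1.56], [-0.52,1.81,0.76]]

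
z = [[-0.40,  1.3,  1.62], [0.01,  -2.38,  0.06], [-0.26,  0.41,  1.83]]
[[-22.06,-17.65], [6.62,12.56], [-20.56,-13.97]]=z@[[6.20, 1.12], [-3.00, -5.43], [-9.68, -6.26]]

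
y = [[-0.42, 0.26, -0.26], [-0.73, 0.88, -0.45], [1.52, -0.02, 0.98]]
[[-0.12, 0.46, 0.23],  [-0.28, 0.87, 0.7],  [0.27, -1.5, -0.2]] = y @ [[0.60, -0.77, -0.16], [-0.16, 0.18, 0.69], [-0.66, -0.33, 0.06]]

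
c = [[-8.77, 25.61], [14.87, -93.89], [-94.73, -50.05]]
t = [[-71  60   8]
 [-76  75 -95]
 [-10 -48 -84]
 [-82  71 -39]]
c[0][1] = 25.61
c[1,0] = 14.87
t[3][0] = -82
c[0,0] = -8.77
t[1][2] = -95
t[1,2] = -95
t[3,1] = 71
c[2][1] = -50.05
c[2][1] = -50.05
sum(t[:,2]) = -210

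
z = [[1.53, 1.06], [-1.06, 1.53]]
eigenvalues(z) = [(1.53+1.06j), (1.53-1.06j)]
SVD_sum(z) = [[1.53, 0.0],[-1.06, 0.00]] + [[0.0, 1.06],[0.0, 1.53]]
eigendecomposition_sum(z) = [[0.76+0.53j, 0.53-0.77j], [(-0.53+0.76j), 0.76+0.53j]] + [[(0.76-0.53j), (0.53+0.77j)], [-0.53-0.76j, 0.76-0.53j]]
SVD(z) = [[-0.82, 0.57],[0.57, 0.82]] @ diag([1.861316738225926, 1.861316738225926]) @ [[-1.00,-0.00], [0.00,1.00]]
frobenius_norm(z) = 2.63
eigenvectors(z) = [[(0.71+0j), (0.71-0j)], [0.00+0.71j, -0.71j]]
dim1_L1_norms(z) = [2.59, 2.59]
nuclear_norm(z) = 3.72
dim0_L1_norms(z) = [2.59, 2.59]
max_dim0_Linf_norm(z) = 1.53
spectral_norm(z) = 1.86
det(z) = 3.46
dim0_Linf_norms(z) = [1.53, 1.53]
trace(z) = 3.06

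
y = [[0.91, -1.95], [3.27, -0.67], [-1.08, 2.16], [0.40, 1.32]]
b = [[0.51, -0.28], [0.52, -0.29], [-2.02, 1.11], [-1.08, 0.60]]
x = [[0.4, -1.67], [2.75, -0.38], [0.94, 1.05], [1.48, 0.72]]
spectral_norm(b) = 2.74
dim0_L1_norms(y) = [5.66, 6.1]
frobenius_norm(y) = 4.85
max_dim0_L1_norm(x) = 5.57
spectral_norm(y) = 4.20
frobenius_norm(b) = 2.74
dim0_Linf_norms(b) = [2.02, 1.11]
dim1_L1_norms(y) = [2.86, 3.94, 3.24, 1.72]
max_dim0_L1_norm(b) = 4.13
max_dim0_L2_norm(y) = 3.58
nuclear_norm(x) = 5.42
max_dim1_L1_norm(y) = 3.94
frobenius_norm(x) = 3.92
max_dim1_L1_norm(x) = 3.13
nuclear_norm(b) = 2.75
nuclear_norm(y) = 6.62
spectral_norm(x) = 3.29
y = b + x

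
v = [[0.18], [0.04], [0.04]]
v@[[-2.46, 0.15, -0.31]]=[[-0.44, 0.03, -0.06], [-0.1, 0.01, -0.01], [-0.1, 0.01, -0.01]]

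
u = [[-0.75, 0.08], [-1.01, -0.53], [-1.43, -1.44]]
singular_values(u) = [2.37, 0.62]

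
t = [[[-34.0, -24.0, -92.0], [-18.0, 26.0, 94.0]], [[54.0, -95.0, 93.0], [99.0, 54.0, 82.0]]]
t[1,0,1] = -95.0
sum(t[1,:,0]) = 153.0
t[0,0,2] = -92.0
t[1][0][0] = 54.0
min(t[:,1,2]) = 82.0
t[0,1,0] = -18.0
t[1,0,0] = 54.0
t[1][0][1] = -95.0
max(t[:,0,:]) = 93.0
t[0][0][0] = -34.0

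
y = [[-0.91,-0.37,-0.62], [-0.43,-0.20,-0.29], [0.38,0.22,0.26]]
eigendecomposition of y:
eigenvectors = [[-0.83, 0.37, -0.57], [-0.41, 0.48, 0.03], [0.38, -0.8, 0.82]]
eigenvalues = [-0.81, -0.05, 0.01]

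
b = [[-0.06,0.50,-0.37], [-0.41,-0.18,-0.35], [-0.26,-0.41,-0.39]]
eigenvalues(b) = [(-0.69+0j), (0.03+0.33j), (0.03-0.33j)]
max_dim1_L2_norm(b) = 0.62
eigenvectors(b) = [[0.02+0.00j, 0.78+0.00j, 0.78-0.00j], [0.58+0.00j, (-0.16+0.43j), -0.16-0.43j], [(0.82+0j), (-0.41-0.11j), (-0.41+0.11j)]]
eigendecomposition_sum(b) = [[(-0.01+0j), (-0+0j), -0.01+0.00j], [(-0.24+0j), (-0.1+0j), (-0.41+0j)], [(-0.33+0j), -0.14+0.00j, (-0.58+0j)]] + [[(-0.03+0.17j), (0.25-0.02j), (-0.18+0.01j)], [(-0.09-0.05j), -0.04+0.15j, (0.03-0.1j)], [(0.04-0.08j), (-0.13-0.02j), (0.09+0.02j)]] + [[-0.03-0.17j, (0.25+0.02j), -0.18-0.01j], [-0.09+0.05j, -0.04-0.15j, (0.03+0.1j)], [(0.04+0.08j), (-0.13+0.02j), (0.09-0.02j)]]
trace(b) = -0.63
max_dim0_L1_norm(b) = 1.11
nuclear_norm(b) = 1.60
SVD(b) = [[0.03,-0.98,0.21], [0.67,-0.13,-0.73], [0.74,0.16,0.65]] @ diag([0.821145562842563, 0.637602032628949, 0.14312097194821938]) @ [[-0.57, -0.50, -0.65],[0.11, -0.84, 0.54],[0.81, -0.24, -0.53]]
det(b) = -0.07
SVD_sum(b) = [[-0.02, -0.01, -0.02], [-0.32, -0.27, -0.36], [-0.35, -0.30, -0.4]] + [[-0.07, 0.52, -0.34], [-0.01, 0.07, -0.04], [0.01, -0.09, 0.06]] + [[0.02, -0.01, -0.02], [-0.08, 0.02, 0.06], [0.08, -0.02, -0.05]]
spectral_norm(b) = 0.82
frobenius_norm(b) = 1.05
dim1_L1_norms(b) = [0.93, 0.94, 1.06]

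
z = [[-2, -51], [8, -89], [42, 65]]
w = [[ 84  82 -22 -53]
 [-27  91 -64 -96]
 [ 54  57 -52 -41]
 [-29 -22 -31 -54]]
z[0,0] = -2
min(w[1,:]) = -96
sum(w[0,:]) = 91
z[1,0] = 8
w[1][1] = 91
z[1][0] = 8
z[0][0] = -2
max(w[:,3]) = -41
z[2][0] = 42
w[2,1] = 57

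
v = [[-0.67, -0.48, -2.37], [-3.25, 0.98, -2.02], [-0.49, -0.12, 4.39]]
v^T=[[-0.67, -3.25, -0.49], [-0.48, 0.98, -0.12], [-2.37, -2.02, 4.39]]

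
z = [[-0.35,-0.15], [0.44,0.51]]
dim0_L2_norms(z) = [0.56, 0.53]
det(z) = -0.11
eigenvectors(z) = [[-0.87, 0.19],  [0.49, -0.98]]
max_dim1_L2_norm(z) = 0.67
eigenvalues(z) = [-0.26, 0.42]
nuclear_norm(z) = 0.91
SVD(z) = [[-0.47, 0.88], [0.88, 0.47]] @ diag([0.7594446331346253, 0.14813456451150844]) @ [[0.73, 0.69], [-0.69, 0.73]]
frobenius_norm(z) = 0.77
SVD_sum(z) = [[-0.26, -0.25], [0.49, 0.46]] + [[-0.09, 0.1],[-0.05, 0.05]]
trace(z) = 0.16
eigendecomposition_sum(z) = [[-0.3, -0.06], [0.17, 0.03]] + [[-0.05, -0.09], [0.27, 0.48]]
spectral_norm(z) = 0.76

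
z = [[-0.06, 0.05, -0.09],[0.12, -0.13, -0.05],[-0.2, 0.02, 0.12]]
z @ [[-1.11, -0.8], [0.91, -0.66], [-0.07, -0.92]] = [[0.12, 0.1],  [-0.25, 0.04],  [0.23, 0.04]]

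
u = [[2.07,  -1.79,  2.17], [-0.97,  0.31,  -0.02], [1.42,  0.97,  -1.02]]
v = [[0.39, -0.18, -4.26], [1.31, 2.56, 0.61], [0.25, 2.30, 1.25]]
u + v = [[2.46, -1.97, -2.09], [0.34, 2.87, 0.59], [1.67, 3.27, 0.23]]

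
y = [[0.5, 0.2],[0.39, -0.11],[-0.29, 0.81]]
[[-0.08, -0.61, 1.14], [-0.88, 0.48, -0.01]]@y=[[-0.61, 0.97], [-0.25, -0.24]]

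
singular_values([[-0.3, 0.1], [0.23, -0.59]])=[0.67, 0.23]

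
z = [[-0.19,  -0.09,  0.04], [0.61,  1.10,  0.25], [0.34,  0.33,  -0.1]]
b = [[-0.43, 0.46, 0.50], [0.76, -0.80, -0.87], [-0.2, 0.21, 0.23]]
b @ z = [[0.53,0.71,0.05], [-0.93,-1.24,-0.08], [0.24,0.32,0.02]]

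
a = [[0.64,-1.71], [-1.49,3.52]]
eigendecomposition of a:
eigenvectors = [[-0.92, 0.43], [-0.38, -0.90]]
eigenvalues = [-0.07, 4.23]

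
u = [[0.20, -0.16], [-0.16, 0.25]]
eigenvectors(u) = [[-0.76,0.65], [-0.65,-0.76]]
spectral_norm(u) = 0.39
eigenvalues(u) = [0.06, 0.39]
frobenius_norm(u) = 0.39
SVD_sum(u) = [[0.16, -0.19], [-0.19, 0.22]] + [[0.04,  0.03], [0.03,  0.03]]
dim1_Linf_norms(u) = [0.2, 0.25]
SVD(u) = [[-0.65, 0.76], [0.76, 0.65]] @ diag([0.38694134740701647, 0.06305865259298354]) @ [[-0.65,0.76], [0.76,0.65]]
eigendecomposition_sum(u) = [[0.04, 0.03], [0.03, 0.03]] + [[0.16, -0.19], [-0.19, 0.22]]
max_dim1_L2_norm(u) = 0.3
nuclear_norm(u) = 0.45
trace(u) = 0.45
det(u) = 0.02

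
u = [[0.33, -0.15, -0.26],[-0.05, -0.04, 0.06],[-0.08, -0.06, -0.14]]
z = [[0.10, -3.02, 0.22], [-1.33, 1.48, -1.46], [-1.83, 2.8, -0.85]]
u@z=[[0.71, -1.95, 0.51],[-0.06, 0.26, -0.00],[0.33, -0.24, 0.19]]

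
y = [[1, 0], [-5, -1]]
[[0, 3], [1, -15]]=y @ [[0, 3], [-1, 0]]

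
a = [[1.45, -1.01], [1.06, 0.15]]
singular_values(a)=[1.96, 0.66]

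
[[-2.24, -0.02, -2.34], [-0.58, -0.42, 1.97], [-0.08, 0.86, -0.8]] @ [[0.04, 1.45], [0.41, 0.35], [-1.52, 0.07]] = [[3.46, -3.42],[-3.19, -0.85],[1.57, 0.13]]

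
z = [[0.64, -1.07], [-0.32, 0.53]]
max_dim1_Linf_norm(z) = 1.07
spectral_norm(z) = 1.39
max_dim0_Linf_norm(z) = 1.07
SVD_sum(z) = [[0.64, -1.07], [-0.32, 0.53]] + [[-0.0, -0.0], [-0.00, -0.0]]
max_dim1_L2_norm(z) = 1.25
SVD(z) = [[-0.90, 0.44], [0.44, 0.9]] @ diag([1.3920469516659708, 0.002298773037913971]) @ [[-0.51, 0.86], [-0.86, -0.51]]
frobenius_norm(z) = 1.39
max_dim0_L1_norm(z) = 1.6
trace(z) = 1.17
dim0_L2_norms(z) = [0.72, 1.19]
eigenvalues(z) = [1.17, -0.0]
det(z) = -0.00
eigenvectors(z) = [[0.9, 0.86], [-0.45, 0.51]]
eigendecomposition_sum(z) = [[0.64, -1.07],  [-0.32, 0.53]] + [[-0.0, -0.00], [-0.0, -0.00]]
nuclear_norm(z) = 1.39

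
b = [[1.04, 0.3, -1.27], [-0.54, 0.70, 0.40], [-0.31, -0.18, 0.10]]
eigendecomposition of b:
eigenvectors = [[-0.69+0.00j, -0.44-0.44j, -0.44+0.44j], [(-0.1+0j), (0.77+0j), (0.77-0j)], [(-0.71+0j), 0.05+0.13j, 0.05-0.13j]]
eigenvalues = [(-0.23+0j), (1.03+0.38j), (1.03-0.38j)]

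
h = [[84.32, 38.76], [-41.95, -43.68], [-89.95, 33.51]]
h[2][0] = -89.95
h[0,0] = 84.32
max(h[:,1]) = 38.76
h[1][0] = -41.95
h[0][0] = 84.32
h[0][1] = 38.76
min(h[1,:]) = -43.68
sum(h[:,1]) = 28.589999999999996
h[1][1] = -43.68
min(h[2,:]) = -89.95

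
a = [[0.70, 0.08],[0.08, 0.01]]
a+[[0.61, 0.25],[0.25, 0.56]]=[[1.31, 0.33],[0.33, 0.57]]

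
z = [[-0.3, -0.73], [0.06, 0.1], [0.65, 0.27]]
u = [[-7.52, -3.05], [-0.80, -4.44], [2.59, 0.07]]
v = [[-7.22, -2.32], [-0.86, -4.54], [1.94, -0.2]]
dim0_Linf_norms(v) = [7.22, 4.54]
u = v + z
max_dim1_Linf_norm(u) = 7.52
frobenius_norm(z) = 1.06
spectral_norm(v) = 8.17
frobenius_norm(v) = 9.09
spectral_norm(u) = 8.85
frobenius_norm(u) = 9.64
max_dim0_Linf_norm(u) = 7.52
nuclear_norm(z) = 1.39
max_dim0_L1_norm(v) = 10.02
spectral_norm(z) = 0.98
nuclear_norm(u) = 12.67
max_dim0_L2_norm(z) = 0.78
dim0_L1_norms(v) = [10.02, 7.06]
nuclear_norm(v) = 12.16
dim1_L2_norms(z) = [0.79, 0.12, 0.7]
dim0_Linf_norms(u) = [7.52, 4.44]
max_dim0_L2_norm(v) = 7.53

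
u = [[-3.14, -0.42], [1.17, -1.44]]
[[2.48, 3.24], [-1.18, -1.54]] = u @ [[-0.81, -1.06], [0.16, 0.21]]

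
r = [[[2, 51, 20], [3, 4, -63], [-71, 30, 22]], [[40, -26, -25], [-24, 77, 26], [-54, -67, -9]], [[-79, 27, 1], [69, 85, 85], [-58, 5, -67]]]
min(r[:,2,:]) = -71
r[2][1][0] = 69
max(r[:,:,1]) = 85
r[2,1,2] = 85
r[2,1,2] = 85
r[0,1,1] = 4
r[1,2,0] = -54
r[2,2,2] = -67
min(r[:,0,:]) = -79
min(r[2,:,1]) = 5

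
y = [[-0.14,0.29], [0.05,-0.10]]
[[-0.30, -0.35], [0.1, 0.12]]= y @ [[-1.76, 2.74],[-1.87, 0.12]]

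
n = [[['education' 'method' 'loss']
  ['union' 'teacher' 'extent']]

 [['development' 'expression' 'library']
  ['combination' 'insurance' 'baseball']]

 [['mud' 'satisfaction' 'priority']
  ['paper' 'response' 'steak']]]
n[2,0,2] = 'priority'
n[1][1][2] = 'baseball'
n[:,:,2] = [['loss', 'extent'], ['library', 'baseball'], ['priority', 'steak']]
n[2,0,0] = 'mud'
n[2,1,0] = 'paper'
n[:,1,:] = [['union', 'teacher', 'extent'], ['combination', 'insurance', 'baseball'], ['paper', 'response', 'steak']]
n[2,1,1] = 'response'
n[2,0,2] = 'priority'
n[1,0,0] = 'development'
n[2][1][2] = 'steak'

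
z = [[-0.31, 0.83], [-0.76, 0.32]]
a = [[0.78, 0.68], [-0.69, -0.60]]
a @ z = [[-0.76, 0.86], [0.67, -0.76]]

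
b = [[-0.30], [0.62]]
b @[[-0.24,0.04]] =[[0.07, -0.01], [-0.15, 0.02]]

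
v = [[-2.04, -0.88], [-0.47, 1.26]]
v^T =[[-2.04, -0.47], [-0.88, 1.26]]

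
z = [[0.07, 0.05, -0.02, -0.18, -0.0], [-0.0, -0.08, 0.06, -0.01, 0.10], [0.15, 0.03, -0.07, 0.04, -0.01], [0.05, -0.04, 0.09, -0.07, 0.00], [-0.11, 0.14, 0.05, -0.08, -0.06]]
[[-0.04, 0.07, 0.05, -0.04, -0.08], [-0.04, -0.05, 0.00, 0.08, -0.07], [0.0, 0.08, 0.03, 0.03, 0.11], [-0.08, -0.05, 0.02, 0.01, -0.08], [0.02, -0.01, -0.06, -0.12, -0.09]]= z @ [[-0.30,  0.24,  0.18,  0.26,  0.32], [0.29,  0.35,  -0.40,  -0.30,  0.04], [-0.47,  -0.62,  -0.31,  0.02,  -0.49], [0.23,  -0.13,  -0.30,  0.23,  0.65], [0.15,  0.14,  -0.13,  0.59,  -0.33]]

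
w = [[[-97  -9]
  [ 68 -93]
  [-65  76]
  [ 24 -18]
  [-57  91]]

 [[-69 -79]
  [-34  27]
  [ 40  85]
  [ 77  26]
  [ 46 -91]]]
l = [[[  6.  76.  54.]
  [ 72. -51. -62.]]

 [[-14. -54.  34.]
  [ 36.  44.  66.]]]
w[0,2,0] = -65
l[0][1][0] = 72.0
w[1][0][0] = -69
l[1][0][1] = -54.0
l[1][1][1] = 44.0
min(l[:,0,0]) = -14.0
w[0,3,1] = -18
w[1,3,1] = 26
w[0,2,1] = 76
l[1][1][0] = 36.0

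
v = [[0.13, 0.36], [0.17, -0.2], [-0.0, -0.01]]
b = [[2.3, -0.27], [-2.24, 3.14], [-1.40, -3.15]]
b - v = [[2.17, -0.63], [-2.41, 3.34], [-1.40, -3.14]]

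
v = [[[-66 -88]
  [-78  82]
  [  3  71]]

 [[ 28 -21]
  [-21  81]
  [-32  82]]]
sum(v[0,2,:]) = 74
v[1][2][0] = -32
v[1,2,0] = -32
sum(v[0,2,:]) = 74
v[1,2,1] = 82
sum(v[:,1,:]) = 64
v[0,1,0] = -78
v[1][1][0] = -21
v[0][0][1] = -88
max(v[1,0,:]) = 28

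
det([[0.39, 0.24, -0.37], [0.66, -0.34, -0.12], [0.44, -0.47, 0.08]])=0.001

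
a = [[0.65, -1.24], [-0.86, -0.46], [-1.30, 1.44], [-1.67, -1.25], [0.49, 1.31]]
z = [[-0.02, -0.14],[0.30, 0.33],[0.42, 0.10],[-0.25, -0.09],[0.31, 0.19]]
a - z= [[0.67,-1.1], [-1.16,-0.79], [-1.72,1.34], [-1.42,-1.16], [0.18,1.12]]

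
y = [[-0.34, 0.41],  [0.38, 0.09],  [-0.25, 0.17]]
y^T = [[-0.34, 0.38, -0.25], [0.41, 0.09, 0.17]]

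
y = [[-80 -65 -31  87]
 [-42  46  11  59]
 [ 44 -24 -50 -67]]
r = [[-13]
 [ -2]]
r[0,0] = -13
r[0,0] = -13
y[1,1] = 46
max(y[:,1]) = 46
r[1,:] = [-2]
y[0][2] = -31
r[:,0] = [-13, -2]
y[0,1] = -65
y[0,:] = [-80, -65, -31, 87]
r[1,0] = -2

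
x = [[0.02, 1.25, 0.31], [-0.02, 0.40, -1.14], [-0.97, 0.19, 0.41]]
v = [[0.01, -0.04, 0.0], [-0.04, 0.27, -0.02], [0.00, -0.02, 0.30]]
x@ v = [[-0.05, 0.33, 0.07],[-0.02, 0.13, -0.35],[-0.02, 0.08, 0.12]]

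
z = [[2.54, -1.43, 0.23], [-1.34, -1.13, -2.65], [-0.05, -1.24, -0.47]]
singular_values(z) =[3.47, 2.83, 0.6]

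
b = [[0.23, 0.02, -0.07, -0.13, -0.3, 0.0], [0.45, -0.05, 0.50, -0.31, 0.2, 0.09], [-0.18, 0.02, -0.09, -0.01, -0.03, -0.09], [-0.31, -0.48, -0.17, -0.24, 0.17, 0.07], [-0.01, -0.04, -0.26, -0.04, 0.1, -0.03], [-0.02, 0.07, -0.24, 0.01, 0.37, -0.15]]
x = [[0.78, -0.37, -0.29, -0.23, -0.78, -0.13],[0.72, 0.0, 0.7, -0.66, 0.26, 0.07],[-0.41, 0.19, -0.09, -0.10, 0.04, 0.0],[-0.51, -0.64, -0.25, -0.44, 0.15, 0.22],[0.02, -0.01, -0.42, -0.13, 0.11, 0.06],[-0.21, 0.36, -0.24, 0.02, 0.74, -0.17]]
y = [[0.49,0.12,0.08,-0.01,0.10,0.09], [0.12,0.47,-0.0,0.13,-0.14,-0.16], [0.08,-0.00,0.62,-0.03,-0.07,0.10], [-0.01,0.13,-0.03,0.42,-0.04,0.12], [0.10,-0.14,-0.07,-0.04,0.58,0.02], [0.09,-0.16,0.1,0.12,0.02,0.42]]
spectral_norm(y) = 0.74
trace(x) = 0.19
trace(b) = -0.20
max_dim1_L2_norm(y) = 0.64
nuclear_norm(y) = 3.00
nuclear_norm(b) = 2.51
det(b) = -0.00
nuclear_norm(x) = 4.80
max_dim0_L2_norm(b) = 0.65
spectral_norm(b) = 0.87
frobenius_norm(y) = 1.34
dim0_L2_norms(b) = [0.62, 0.49, 0.65, 0.42, 0.55, 0.21]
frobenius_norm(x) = 2.29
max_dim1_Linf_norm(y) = 0.62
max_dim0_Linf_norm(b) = 0.5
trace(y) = 3.00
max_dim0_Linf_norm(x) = 0.78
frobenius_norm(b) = 1.25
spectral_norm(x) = 1.53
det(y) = 0.01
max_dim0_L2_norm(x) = 1.26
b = x @ y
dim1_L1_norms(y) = [0.89, 1.02, 0.9, 0.75, 0.95, 0.91]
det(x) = -0.05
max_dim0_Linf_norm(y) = 0.62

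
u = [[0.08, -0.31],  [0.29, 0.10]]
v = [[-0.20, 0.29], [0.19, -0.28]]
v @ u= [[0.07, 0.09], [-0.07, -0.09]]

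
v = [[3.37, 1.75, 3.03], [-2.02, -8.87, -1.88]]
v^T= [[3.37, -2.02], [1.75, -8.87], [3.03, -1.88]]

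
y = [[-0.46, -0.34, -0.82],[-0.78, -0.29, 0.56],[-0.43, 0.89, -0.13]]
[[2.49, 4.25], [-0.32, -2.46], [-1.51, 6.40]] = y @ [[-0.25, -2.79], [-2.11, 5.01], [-2.02, -5.69]]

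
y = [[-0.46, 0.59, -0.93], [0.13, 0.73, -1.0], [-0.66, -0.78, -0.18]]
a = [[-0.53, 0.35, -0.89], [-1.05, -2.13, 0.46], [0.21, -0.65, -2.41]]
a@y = [[0.88, 0.64, 0.30],[-0.10, -2.53, 3.02],[1.41, 1.53, 0.89]]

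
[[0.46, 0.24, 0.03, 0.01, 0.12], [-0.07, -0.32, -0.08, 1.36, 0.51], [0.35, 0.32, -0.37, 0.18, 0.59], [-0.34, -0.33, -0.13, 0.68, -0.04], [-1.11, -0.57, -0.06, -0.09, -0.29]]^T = [[0.46, -0.07, 0.35, -0.34, -1.11], [0.24, -0.32, 0.32, -0.33, -0.57], [0.03, -0.08, -0.37, -0.13, -0.06], [0.01, 1.36, 0.18, 0.68, -0.09], [0.12, 0.51, 0.59, -0.04, -0.29]]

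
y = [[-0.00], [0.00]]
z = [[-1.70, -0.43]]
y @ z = [[0.0, 0.0], [0.00, 0.0]]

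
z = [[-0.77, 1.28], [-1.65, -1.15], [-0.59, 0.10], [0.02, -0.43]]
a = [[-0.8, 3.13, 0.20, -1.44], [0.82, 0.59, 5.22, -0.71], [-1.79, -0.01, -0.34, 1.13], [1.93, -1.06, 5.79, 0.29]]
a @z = [[-4.70, -3.98], [-4.70, 1.2], [1.62, -2.8], [-3.15, 4.14]]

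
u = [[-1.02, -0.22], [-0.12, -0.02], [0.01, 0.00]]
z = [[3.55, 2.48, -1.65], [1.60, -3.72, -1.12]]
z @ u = [[-3.94,-0.83],[-1.20,-0.28]]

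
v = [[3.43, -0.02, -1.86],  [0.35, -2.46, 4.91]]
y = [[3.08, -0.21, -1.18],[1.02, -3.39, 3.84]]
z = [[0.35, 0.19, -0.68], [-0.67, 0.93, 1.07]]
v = z + y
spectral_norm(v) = 5.80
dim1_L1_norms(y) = [4.47, 8.25]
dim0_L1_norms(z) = [1.02, 1.12, 1.75]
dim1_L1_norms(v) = [5.31, 7.72]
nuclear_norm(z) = 2.23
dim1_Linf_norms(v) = [3.43, 4.91]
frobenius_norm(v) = 6.75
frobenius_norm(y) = 6.18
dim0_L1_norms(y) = [4.1, 3.6, 5.02]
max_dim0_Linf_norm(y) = 3.84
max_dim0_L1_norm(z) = 1.75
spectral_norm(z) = 1.66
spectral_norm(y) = 5.23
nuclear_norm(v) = 9.24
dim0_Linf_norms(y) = [3.08, 3.39, 3.84]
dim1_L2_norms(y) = [3.3, 5.22]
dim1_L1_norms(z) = [1.22, 2.67]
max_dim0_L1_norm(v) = 6.77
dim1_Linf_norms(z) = [0.68, 1.07]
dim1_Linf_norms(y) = [3.08, 3.84]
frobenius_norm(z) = 1.75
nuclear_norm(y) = 8.53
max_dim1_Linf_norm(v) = 4.91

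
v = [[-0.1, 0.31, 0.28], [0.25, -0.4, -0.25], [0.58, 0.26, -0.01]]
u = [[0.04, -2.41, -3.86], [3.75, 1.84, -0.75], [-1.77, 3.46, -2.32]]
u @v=[[-2.85, -0.03, 0.65], [-0.35, 0.23, 0.6], [-0.3, -2.54, -1.34]]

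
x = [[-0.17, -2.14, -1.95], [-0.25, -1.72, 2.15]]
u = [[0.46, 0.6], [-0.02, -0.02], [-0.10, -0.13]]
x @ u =[[0.16, 0.19], [-0.30, -0.4]]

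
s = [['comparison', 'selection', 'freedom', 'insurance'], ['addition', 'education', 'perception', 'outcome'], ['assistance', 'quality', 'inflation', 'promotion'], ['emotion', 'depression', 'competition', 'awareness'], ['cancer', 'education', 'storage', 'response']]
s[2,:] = ['assistance', 'quality', 'inflation', 'promotion']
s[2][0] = 'assistance'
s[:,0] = ['comparison', 'addition', 'assistance', 'emotion', 'cancer']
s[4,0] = 'cancer'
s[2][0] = 'assistance'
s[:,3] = ['insurance', 'outcome', 'promotion', 'awareness', 'response']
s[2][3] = 'promotion'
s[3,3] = 'awareness'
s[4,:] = ['cancer', 'education', 'storage', 'response']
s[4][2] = 'storage'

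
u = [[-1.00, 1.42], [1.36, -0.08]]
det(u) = -1.85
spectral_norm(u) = 2.00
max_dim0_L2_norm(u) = 1.69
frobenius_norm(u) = 2.21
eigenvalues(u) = [-2.0, 0.92]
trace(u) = -1.08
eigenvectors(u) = [[-0.82, -0.59],[0.58, -0.8]]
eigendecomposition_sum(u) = [[-1.32, 0.97], [0.93, -0.69]] + [[0.32,0.45], [0.43,0.61]]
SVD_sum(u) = [[-1.32, 1.01],  [0.90, -0.69]] + [[0.32, 0.41],[0.46, 0.61]]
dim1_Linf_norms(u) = [1.42, 1.36]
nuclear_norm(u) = 2.93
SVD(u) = [[-0.83, 0.56], [0.56, 0.83]] @ diag([2.0049706629602495, 0.9233052803210529]) @ [[0.79, -0.61], [0.61, 0.79]]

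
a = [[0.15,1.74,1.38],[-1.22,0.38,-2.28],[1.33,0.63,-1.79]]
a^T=[[0.15, -1.22, 1.33], [1.74, 0.38, 0.63], [1.38, -2.28, -1.79]]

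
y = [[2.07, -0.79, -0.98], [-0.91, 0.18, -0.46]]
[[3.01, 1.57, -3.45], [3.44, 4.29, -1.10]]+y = [[5.08, 0.78, -4.43],[2.53, 4.47, -1.56]]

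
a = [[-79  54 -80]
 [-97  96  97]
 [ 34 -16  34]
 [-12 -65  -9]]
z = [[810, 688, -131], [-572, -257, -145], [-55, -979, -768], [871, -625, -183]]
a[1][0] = -97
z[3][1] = -625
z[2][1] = -979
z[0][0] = 810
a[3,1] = -65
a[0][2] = -80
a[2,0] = 34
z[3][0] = 871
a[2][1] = -16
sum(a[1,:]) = 96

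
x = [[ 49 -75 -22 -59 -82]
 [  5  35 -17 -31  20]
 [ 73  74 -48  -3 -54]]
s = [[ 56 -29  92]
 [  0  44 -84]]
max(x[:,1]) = 74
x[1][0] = 5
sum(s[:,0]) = 56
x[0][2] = -22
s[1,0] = 0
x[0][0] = 49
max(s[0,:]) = 92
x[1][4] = 20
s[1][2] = -84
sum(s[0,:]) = 119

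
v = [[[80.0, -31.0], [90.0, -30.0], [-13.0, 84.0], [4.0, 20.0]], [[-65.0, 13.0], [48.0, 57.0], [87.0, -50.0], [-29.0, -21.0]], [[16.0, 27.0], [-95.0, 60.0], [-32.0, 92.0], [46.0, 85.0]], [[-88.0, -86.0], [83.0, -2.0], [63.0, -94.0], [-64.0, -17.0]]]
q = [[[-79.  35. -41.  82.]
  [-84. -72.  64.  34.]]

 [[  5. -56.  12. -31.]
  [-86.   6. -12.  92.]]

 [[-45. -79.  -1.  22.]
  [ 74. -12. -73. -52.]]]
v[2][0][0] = 16.0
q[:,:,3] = [[82.0, 34.0], [-31.0, 92.0], [22.0, -52.0]]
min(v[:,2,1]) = -94.0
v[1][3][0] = -29.0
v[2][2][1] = 92.0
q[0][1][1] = -72.0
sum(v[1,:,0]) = 41.0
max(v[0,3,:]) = 20.0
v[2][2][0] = -32.0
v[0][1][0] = 90.0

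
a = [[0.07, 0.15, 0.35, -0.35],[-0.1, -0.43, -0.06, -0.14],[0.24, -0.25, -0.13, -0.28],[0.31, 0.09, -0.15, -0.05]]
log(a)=[[-0.77-1.13j, (-0-4.63j), 1.11+2.85j, (-2.51-3.56j)], [-1.42+1.15j, (-3.02+5.45j), 1.26-2.94j, (-0.57+4.04j)], [1.21-2.58j, 2.57-3.46j, (-1.89+6.21j), 0.20-4.06j], [2.06-2.22j, (3.04-4.3j), (-1.03+5.39j), -0.79-4.25j]]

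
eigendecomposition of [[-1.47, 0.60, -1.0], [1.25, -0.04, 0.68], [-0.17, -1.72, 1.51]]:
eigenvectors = [[-0.8, 0.30, -0.25], [0.54, -0.21, 0.55], [0.26, -0.93, 0.79]]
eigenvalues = [-1.55, 1.18, 0.37]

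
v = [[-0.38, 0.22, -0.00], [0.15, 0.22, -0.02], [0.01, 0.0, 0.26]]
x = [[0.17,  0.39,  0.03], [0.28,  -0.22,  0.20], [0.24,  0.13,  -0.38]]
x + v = [[-0.21, 0.61, 0.03], [0.43, 0.00, 0.18], [0.25, 0.13, -0.12]]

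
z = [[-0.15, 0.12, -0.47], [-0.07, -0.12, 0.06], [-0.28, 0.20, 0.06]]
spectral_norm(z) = 0.52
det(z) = 0.02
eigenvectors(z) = [[0.64, -0.87, -0.68], [-0.19, -0.12, -0.71], [-0.74, -0.48, -0.21]]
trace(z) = -0.21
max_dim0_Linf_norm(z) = 0.47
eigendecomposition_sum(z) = [[0.12, -0.05, -0.19], [-0.03, 0.02, 0.06], [-0.13, 0.06, 0.22]] + [[-0.26, 0.35, -0.32], [-0.04, 0.05, -0.04], [-0.15, 0.19, -0.18]] + [[-0.00, -0.17, 0.04], [-0.00, -0.18, 0.05], [-0.00, -0.05, 0.01]]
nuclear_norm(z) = 0.99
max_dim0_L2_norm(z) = 0.48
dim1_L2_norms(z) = [0.51, 0.15, 0.35]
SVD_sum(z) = [[-0.2, 0.17, -0.43], [0.03, -0.02, 0.06], [-0.05, 0.04, -0.11]] + [[0.06, -0.04, -0.04],[-0.02, 0.01, 0.01],[-0.23, 0.15, 0.17]] + [[-0.01, -0.02, -0.00], [-0.08, -0.11, -0.01], [0.00, 0.00, 0.0]]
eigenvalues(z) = [0.35, -0.4, -0.17]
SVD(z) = [[-0.96, 0.24, -0.14],[0.12, -0.08, -0.99],[-0.24, -0.97, 0.04]] @ diag([0.5211052401215008, 0.33576818687907245, 0.13567996682581104]) @ [[0.39,  -0.34,  0.85],[0.72,  -0.47,  -0.52],[0.58,  0.82,  0.06]]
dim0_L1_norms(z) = [0.5, 0.44, 0.59]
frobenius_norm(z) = 0.63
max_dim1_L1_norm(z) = 0.74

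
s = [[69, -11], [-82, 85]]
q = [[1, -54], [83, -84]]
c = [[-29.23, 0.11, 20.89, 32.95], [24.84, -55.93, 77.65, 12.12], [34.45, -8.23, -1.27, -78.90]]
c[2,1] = -8.23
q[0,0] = 1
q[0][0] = 1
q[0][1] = -54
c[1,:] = [24.84, -55.93, 77.65, 12.12]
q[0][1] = -54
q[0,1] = -54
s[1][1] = 85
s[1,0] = -82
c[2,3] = -78.9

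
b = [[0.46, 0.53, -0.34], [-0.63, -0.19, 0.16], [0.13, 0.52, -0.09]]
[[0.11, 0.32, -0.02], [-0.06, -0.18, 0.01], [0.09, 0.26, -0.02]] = b @ [[0.05, 0.15, -0.01], [0.15, 0.45, -0.03], [-0.01, -0.03, 0.0]]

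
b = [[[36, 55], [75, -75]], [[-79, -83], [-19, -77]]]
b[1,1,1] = -77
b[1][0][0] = -79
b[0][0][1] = 55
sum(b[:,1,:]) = -96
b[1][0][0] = -79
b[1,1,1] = -77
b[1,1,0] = -19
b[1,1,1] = -77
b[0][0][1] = 55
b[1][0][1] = -83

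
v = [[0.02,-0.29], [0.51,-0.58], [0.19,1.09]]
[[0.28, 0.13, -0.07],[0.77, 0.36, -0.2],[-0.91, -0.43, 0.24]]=v @ [[0.47,0.21,-0.12], [-0.92,-0.43,0.24]]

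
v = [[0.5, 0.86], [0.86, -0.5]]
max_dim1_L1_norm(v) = 1.36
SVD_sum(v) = [[0.50, 0.00],  [0.86, 0.0]] + [[0.00, 0.86], [0.00, -0.5]]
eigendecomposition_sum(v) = [[0.75, 0.43], [0.43, 0.25]] + [[-0.25, 0.43], [0.43, -0.75]]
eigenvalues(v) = [0.99, -0.99]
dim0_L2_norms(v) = [0.99, 0.99]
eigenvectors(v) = [[0.87,-0.5], [0.5,0.87]]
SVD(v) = [[-0.5, -0.86], [-0.86, 0.50]] @ diag([0.9947864092356711, 0.994786409235671]) @ [[-1.0, -0.00], [-0.0, -1.00]]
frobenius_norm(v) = 1.41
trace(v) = 0.00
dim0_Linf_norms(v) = [0.86, 0.86]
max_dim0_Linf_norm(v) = 0.86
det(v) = -0.99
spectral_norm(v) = 0.99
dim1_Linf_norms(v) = [0.86, 0.86]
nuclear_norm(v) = 1.99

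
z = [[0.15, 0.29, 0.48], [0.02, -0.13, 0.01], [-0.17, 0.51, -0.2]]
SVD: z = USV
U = [[0.67, 0.74, 0.07], [-0.2, 0.09, 0.98], [0.71, -0.67, 0.21]]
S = [0.61, 0.56, 0.01]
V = [[-0.04, 0.96, 0.29], [0.41, -0.25, 0.88], [-0.91, -0.15, 0.38]]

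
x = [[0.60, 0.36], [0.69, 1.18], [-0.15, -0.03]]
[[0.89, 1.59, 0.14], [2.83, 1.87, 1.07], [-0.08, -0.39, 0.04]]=x @ [[0.08, 2.62, -0.47], [2.35, 0.05, 1.18]]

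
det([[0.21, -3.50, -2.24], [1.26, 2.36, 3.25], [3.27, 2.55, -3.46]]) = -45.821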